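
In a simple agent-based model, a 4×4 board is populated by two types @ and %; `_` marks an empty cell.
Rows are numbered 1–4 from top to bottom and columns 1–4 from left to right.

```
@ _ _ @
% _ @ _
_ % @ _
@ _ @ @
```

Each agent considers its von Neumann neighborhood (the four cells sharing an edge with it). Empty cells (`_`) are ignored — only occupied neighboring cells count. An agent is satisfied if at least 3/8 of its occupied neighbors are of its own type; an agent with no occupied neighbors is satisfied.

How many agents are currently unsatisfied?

3

Row 1: (1,1)@ 0/1 unhappy · (1,4)@ 0/0 ok
Row 2: (2,1)% 0/1 unhappy · (2,3)@ 1/1 ok
Row 3: (3,2)% 0/1 unhappy · (3,3)@ 2/3 ok
Row 4: (4,1)@ 0/0 ok · (4,3)@ 2/2 ok · (4,4)@ 1/1 ok
Unsatisfied: (1,1), (2,1), (3,2) — 3 in total.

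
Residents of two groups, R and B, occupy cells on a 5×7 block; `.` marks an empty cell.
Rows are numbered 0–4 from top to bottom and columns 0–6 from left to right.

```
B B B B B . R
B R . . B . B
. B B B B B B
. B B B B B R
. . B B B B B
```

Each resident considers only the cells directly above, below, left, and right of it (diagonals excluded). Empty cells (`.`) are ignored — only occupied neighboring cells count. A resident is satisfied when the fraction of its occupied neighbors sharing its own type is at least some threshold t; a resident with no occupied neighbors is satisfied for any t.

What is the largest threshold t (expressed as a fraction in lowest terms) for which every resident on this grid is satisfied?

(0,0)B 2/2
(0,1)B 2/3
(0,2)B 2/2
(0,3)B 2/2
(0,4)B 2/2
(0,6)R 0/1
(1,0)B 1/2
(1,1)R 0/3
(1,4)B 2/2
(1,6)B 1/2
(2,1)B 2/3
(2,2)B 3/3
(2,3)B 3/3
(2,4)B 4/4
(2,5)B 3/3
(2,6)B 2/3
(3,1)B 2/2
(3,2)B 4/4
(3,3)B 4/4
(3,4)B 4/4
(3,5)B 3/4
(3,6)R 0/3
(4,2)B 2/2
(4,3)B 3/3
(4,4)B 3/3
(4,5)B 3/3
(4,6)B 1/2
The smallest same-type fraction is 0/1 at (0,6), which reduces to 0/1. Any threshold above that leaves this resident unsatisfied.

0/1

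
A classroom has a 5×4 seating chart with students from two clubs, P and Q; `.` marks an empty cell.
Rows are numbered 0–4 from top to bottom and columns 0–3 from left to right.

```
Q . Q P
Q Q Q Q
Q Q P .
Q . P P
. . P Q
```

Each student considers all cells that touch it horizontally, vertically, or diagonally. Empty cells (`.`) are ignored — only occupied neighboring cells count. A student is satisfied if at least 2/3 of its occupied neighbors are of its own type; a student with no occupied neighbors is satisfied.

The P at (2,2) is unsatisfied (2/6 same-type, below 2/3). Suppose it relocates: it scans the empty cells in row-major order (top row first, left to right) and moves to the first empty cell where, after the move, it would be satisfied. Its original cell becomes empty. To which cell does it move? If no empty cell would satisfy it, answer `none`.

Vacating (2,2). Empty cells in order:
  (0,1): 0/5 same-type → still unsatisfied.
  (2,3): 2/4 same-type → still unsatisfied.
  (3,1): 2/5 same-type → still unsatisfied.
  (4,0): 0/1 same-type → still unsatisfied.
  (4,1): 2/3 same-type → satisfied — stop here.

(4,1)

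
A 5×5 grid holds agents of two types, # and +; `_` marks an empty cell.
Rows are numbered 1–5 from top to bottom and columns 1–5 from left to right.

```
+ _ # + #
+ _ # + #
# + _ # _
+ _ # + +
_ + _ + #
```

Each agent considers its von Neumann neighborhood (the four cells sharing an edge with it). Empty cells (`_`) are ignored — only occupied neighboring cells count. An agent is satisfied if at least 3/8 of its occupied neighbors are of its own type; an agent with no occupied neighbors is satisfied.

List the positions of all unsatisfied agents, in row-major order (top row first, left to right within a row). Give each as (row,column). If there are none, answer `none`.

(1,1)+ 1/1 ✓
(1,3)# 1/2 ✓
(1,4)+ 1/3 ✗
(1,5)# 1/2 ✓
(2,1)+ 1/2 ✓
(2,3)# 1/2 ✓
(2,4)+ 1/4 ✗
(2,5)# 1/2 ✓
(3,1)# 0/3 ✗
(3,2)+ 0/1 ✗
(3,4)# 0/2 ✗
(4,1)+ 0/1 ✗
(4,3)# 0/1 ✗
(4,4)+ 2/4 ✓
(4,5)+ 1/2 ✓
(5,2)+ 0/0 ✓
(5,4)+ 1/2 ✓
(5,5)# 0/2 ✗

(1,4), (2,4), (3,1), (3,2), (3,4), (4,1), (4,3), (5,5)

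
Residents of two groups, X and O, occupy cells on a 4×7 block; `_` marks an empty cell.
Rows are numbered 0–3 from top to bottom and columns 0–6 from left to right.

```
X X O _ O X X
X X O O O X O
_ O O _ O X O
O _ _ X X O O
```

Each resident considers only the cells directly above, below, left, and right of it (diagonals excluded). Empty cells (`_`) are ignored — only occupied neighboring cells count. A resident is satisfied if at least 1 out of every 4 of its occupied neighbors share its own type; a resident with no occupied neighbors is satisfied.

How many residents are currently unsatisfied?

Row 0: (0,0)X 2/2 satisfied · (0,1)X 2/3 satisfied · (0,2)O 1/2 satisfied · (0,4)O 1/2 satisfied · (0,5)X 2/3 satisfied · (0,6)X 1/2 satisfied
Row 1: (1,0)X 2/2 satisfied · (1,1)X 2/4 satisfied · (1,2)O 3/4 satisfied · (1,3)O 2/2 satisfied · (1,4)O 3/4 satisfied · (1,5)X 2/4 satisfied · (1,6)O 1/3 satisfied
Row 2: (2,1)O 1/2 satisfied · (2,2)O 2/2 satisfied · (2,4)O 1/3 satisfied · (2,5)X 1/4 satisfied · (2,6)O 2/3 satisfied
Row 3: (3,0)O 0/0 satisfied · (3,3)X 1/1 satisfied · (3,4)X 1/3 satisfied · (3,5)O 1/3 satisfied · (3,6)O 2/2 satisfied
Every one meets the threshold.

0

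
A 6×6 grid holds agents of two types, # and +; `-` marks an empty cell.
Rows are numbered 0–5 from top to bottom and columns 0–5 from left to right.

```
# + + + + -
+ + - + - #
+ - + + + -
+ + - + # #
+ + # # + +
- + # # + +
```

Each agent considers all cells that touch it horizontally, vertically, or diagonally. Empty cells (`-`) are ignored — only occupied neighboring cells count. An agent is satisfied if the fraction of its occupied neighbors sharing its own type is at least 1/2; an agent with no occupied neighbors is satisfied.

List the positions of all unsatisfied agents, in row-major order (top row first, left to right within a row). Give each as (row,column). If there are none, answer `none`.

(0,0), (1,5), (3,4), (3,5), (4,2)

Row 0: (0,0)# 0/3 ✗ · (0,1)+ 3/4 ✓ · (0,2)+ 4/4 ✓ · (0,3)+ 3/3 ✓ · (0,4)+ 2/3 ✓
Row 1: (1,0)+ 3/4 ✓ · (1,1)+ 5/6 ✓ · (1,3)+ 6/6 ✓ · (1,5)# 0/2 ✗
Row 2: (2,0)+ 4/4 ✓ · (2,2)+ 5/5 ✓ · (2,3)+ 4/5 ✓ · (2,4)+ 3/6 ✓
Row 3: (3,0)+ 4/4 ✓ · (3,1)+ 5/6 ✓ · (3,3)+ 4/7 ✓ · (3,4)# 2/7 ✗ · (3,5)# 1/4 ✗
Row 4: (4,0)+ 4/4 ✓ · (4,1)+ 4/6 ✓ · (4,2)# 3/7 ✗ · (4,3)# 4/7 ✓ · (4,4)+ 4/8 ✓ · (4,5)+ 3/5 ✓
Row 5: (5,1)+ 2/4 ✓ · (5,2)# 3/5 ✓ · (5,3)# 3/5 ✓ · (5,4)+ 3/5 ✓ · (5,5)+ 3/3 ✓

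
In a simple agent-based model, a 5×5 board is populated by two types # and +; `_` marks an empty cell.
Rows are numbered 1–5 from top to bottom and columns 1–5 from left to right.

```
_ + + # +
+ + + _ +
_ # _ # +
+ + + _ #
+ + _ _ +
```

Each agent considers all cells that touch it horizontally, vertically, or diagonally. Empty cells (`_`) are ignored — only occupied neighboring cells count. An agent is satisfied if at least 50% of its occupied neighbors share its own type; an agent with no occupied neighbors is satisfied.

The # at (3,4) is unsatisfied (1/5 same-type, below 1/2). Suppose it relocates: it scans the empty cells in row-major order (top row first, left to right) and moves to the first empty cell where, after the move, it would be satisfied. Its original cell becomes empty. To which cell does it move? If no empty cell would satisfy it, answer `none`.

none

Vacating (3,4). Empty cells in order:
  (1,1): 0/3 same-type → still unsatisfied.
  (2,4): 1/6 same-type → still unsatisfied.
  (3,1): 1/5 same-type → still unsatisfied.
  (3,3): 1/5 same-type → still unsatisfied.
  (4,4): 1/4 same-type → still unsatisfied.
  (5,3): 0/3 same-type → still unsatisfied.
  (5,4): 1/3 same-type → still unsatisfied.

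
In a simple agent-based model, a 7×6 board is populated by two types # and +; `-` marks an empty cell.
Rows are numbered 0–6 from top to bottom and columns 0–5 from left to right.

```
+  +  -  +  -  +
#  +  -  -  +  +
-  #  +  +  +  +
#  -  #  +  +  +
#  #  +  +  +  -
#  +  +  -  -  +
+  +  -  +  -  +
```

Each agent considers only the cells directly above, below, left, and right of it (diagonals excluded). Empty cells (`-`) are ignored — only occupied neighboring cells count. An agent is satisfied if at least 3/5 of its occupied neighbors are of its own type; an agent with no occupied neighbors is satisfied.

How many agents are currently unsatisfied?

11

(0,0)+ 1/2 not
(0,1)+ 2/2 satisfied
(0,3)+ 0/0 satisfied
(0,5)+ 1/1 satisfied
(1,0)# 0/2 not
(1,1)+ 1/3 not
(1,4)+ 2/2 satisfied
(1,5)+ 3/3 satisfied
(2,1)# 0/2 not
(2,2)+ 1/3 not
(2,3)+ 3/3 satisfied
(2,4)+ 4/4 satisfied
(2,5)+ 3/3 satisfied
(3,0)# 1/1 satisfied
(3,2)# 0/3 not
(3,3)+ 3/4 satisfied
(3,4)+ 4/4 satisfied
(3,5)+ 2/2 satisfied
(4,0)# 3/3 satisfied
(4,1)# 1/3 not
(4,2)+ 2/4 not
(4,3)+ 3/3 satisfied
(4,4)+ 2/2 satisfied
(5,0)# 1/3 not
(5,1)+ 2/4 not
(5,2)+ 2/2 satisfied
(5,5)+ 1/1 satisfied
(6,0)+ 1/2 not
(6,1)+ 2/2 satisfied
(6,3)+ 0/0 satisfied
(6,5)+ 1/1 satisfied
Unsatisfied: (0,0), (1,0), (1,1), (2,1), (2,2), (3,2), (4,1), (4,2), (5,0), (5,1), (6,0) — 11 in total.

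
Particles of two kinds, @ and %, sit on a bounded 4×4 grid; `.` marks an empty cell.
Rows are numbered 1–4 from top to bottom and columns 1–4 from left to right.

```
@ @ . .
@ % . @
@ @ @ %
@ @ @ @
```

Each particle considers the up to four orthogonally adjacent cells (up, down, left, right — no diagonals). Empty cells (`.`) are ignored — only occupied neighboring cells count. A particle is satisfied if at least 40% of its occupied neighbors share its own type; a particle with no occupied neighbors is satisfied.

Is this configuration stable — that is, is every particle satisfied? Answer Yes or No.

(1,1)@ 2/2 ok
(1,2)@ 1/2 ok
(2,1)@ 2/3 ok
(2,2)% 0/3 unhappy
(2,4)@ 0/1 unhappy
(3,1)@ 3/3 ok
(3,2)@ 3/4 ok
(3,3)@ 2/3 ok
(3,4)% 0/3 unhappy
(4,1)@ 2/2 ok
(4,2)@ 3/3 ok
(4,3)@ 3/3 ok
(4,4)@ 1/2 ok
For instance (2,2) has only 0/3 same-type neighbors, below 2/5.

No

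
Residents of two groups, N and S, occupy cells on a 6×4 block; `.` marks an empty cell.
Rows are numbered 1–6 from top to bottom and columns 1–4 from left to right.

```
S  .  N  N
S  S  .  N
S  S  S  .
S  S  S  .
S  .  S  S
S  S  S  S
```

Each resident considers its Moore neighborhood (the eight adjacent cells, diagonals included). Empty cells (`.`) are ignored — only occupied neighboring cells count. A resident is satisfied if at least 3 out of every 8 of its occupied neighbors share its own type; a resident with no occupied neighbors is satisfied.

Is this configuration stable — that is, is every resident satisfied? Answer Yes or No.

Row 1: (1,1)S 2/2 ✓ · (1,3)N 2/3 ✓ · (1,4)N 2/2 ✓
Row 2: (2,1)S 4/4 ✓ · (2,2)S 5/6 ✓ · (2,4)N 2/3 ✓
Row 3: (3,1)S 5/5 ✓ · (3,2)S 7/7 ✓ · (3,3)S 4/5 ✓
Row 4: (4,1)S 4/4 ✓ · (4,2)S 7/7 ✓ · (4,3)S 5/5 ✓
Row 5: (5,1)S 4/4 ✓ · (5,3)S 6/6 ✓ · (5,4)S 4/4 ✓
Row 6: (6,1)S 2/2 ✓ · (6,2)S 4/4 ✓ · (6,3)S 4/4 ✓ · (6,4)S 3/3 ✓
All meet the threshold, so the configuration is stable.

Yes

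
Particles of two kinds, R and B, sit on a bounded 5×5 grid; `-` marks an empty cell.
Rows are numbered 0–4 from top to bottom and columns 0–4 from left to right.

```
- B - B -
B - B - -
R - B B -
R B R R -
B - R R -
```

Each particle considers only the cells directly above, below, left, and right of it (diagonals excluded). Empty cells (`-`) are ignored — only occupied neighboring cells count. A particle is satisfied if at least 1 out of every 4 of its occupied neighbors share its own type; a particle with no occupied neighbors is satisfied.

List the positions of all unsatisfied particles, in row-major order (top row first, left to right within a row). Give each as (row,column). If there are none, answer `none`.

(0,1)B 0/0 satisfied
(0,3)B 0/0 satisfied
(1,0)B 0/1 not
(1,2)B 1/1 satisfied
(2,0)R 1/2 satisfied
(2,2)B 2/3 satisfied
(2,3)B 1/2 satisfied
(3,0)R 1/3 satisfied
(3,1)B 0/2 not
(3,2)R 2/4 satisfied
(3,3)R 2/3 satisfied
(4,0)B 0/1 not
(4,2)R 2/2 satisfied
(4,3)R 2/2 satisfied

(1,0), (3,1), (4,0)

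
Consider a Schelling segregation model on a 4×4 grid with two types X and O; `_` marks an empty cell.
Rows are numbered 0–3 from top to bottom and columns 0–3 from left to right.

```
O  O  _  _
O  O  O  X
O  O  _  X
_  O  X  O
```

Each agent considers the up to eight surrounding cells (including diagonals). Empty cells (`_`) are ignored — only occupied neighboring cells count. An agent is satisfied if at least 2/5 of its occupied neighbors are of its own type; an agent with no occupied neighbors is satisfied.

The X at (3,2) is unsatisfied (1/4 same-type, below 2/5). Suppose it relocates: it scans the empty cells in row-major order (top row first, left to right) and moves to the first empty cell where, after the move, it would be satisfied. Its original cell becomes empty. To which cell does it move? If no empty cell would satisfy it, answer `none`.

(0,3)

Vacating (3,2). Empty cells in order:
  (0,2): 1/4 same-type → still unsatisfied.
  (0,3): 1/2 same-type → satisfied — stop here.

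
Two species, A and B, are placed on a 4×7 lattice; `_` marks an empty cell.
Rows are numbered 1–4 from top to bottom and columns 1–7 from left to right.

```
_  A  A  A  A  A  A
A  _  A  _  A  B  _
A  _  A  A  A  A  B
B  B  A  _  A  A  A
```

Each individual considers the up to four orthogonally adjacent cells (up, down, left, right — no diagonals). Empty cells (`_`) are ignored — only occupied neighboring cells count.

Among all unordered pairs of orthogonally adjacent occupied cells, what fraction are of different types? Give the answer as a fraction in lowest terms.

7/26

Scan each occupied cell's neighbors to the right and below so each pair is counted once.
From row 1: 1 unlike of 8 pairs (running 1/8).
From row 2: 2 unlike of 5 pairs (running 3/13).
From row 3: 3 unlike of 9 pairs (running 6/22).
From row 4: 1 unlike of 4 pairs (running 7/26).
Total adjacent occupied pairs: 26; unlike-type pairs: 7.
7/26 is already in lowest terms.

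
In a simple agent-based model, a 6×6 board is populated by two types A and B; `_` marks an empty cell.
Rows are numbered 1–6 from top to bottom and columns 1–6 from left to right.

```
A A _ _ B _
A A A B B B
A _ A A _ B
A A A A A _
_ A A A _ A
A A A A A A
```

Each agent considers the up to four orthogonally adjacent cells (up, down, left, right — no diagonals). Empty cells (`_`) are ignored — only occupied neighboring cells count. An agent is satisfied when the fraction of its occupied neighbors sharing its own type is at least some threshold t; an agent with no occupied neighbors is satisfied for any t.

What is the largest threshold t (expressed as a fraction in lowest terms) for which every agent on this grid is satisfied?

(1,1)A 2/2
(1,2)A 2/2
(1,5)B 1/1
(2,1)A 3/3
(2,2)A 3/3
(2,3)A 2/3
(2,4)B 1/3
(2,5)B 3/3
(2,6)B 2/2
(3,1)A 2/2
(3,3)A 3/3
(3,4)A 2/3
(3,6)B 1/1
(4,1)A 2/2
(4,2)A 3/3
(4,3)A 4/4
(4,4)A 4/4
(4,5)A 1/1
(5,2)A 3/3
(5,3)A 4/4
(5,4)A 3/3
(5,6)A 1/1
(6,1)A 1/1
(6,2)A 3/3
(6,3)A 3/3
(6,4)A 3/3
(6,5)A 2/2
(6,6)A 2/2
The smallest same-type fraction is 1/3 at (2,4), which reduces to 1/3. Any threshold above that leaves this agent unsatisfied.

1/3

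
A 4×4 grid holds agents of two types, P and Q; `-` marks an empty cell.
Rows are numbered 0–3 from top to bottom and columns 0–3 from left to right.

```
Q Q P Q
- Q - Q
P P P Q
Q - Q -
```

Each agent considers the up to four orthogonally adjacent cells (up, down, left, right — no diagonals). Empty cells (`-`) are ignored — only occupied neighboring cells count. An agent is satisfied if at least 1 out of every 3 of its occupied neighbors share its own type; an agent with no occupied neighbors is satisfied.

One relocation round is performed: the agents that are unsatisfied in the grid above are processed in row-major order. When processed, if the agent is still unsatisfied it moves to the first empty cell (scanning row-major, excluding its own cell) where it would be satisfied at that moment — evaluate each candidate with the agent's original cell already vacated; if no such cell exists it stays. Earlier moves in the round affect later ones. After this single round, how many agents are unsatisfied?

0

Initially unsatisfied (in order): (0,2), (3,0), (3,2).
  (0,2) → (1,0).
  (3,0) → (0,2).
  (3,2) → (1,2).
Resulting grid:
Q Q Q Q
P Q Q Q
P P P Q
- - - -
All satisfied now.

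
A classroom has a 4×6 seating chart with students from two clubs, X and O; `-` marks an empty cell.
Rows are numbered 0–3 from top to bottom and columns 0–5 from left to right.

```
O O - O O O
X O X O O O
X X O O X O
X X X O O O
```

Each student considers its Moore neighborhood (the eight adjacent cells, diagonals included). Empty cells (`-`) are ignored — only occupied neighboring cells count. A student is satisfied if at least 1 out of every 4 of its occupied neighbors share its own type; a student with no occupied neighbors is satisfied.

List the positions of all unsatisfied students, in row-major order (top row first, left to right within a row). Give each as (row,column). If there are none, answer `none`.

(1,2), (2,4)

(0,0)O 2/3 ✓
(0,1)O 2/4 ✓
(0,3)O 3/4 ✓
(0,4)O 5/5 ✓
(0,5)O 3/3 ✓
(1,0)X 2/5 ✓
(1,1)O 3/7 ✓
(1,2)X 1/7 ✗
(1,3)O 5/7 ✓
(1,4)O 7/8 ✓
(1,5)O 4/5 ✓
(2,0)X 4/5 ✓
(2,1)X 6/8 ✓
(2,2)O 4/8 ✓
(2,3)O 5/8 ✓
(2,4)X 0/8 ✗
(2,5)O 4/5 ✓
(3,0)X 3/3 ✓
(3,1)X 4/5 ✓
(3,2)X 2/5 ✓
(3,3)O 3/5 ✓
(3,4)O 4/5 ✓
(3,5)O 2/3 ✓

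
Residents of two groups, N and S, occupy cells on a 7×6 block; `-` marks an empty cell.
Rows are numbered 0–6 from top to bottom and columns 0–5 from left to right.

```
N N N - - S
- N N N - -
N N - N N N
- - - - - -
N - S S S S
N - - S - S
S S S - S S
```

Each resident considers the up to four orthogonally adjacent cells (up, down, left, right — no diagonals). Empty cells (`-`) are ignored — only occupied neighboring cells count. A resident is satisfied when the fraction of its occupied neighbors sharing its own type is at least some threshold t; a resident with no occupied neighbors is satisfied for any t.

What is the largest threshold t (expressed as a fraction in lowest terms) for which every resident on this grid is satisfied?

1/2

(0,0)N 1/1
(0,1)N 3/3
(0,2)N 2/2
(0,5)S — no occupied neighbors
(1,1)N 3/3
(1,2)N 3/3
(1,3)N 2/2
(2,0)N 1/1
(2,1)N 2/2
(2,3)N 2/2
(2,4)N 2/2
(2,5)N 1/1
(4,0)N 1/1
(4,2)S 1/1
(4,3)S 3/3
(4,4)S 2/2
(4,5)S 2/2
(5,0)N 1/2
(5,3)S 1/1
(5,5)S 2/2
(6,0)S 1/2
(6,1)S 2/2
(6,2)S 1/1
(6,4)S 1/1
(6,5)S 2/2
The smallest same-type fraction is 1/2 at (5,0), which reduces to 1/2. Any threshold above that leaves this resident unsatisfied.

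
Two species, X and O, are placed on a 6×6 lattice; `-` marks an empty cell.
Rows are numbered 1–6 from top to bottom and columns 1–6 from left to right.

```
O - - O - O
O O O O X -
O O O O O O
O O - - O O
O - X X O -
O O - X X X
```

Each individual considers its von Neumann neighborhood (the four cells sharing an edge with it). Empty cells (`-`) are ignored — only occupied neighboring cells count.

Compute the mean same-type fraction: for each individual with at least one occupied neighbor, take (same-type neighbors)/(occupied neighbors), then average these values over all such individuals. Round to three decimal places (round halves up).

(1,1)O 1/1
(1,4)O 1/1
(1,6)O — no occupied neighbors
(2,1)O 3/3
(2,2)O 3/3
(2,3)O 3/3
(2,4)O 3/4
(2,5)X 0/2
(3,1)O 3/3
(3,2)O 4/4
(3,3)O 3/3
(3,4)O 3/3
(3,5)O 3/4
(3,6)O 2/2
(4,1)O 3/3
(4,2)O 2/2
(4,5)O 3/3
(4,6)O 2/2
(5,1)O 2/2
(5,3)X 1/1
(5,4)X 2/3
(5,5)O 1/3
(6,1)O 2/2
(6,2)O 1/1
(6,4)X 2/2
(6,5)X 2/3
(6,6)X 1/1
Sum over 26 individuals: 1/1 + 1/1 + 3/3 + 3/3 + 3/3 + 3/4 + 0/2 + 3/3 + 4/4 + 3/3 + 3/3 + 3/4 + 2/2 + 3/3 + 2/2 + 3/3 + 2/2 + 2/2 + 1/1 + 2/3 + 1/3 + 2/2 + 1/1 + 2/2 + 2/3 + 1/1 = 139/6; mean = 139/6 ÷ 26 = 139/156 = 0.891025… → 0.891.

0.891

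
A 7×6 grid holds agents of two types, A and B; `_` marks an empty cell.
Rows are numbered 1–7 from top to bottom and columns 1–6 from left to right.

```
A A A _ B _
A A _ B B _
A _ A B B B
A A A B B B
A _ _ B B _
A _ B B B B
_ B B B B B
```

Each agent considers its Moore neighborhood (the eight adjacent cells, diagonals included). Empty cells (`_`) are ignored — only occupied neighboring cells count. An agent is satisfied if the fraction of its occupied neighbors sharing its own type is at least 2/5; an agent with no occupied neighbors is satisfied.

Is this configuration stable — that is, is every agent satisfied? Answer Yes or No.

Row 1: (1,1)A 3/3 satisfied · (1,2)A 4/4 satisfied · (1,3)A 2/3 satisfied · (1,5)B 2/2 satisfied
Row 2: (2,1)A 4/4 satisfied · (2,2)A 6/6 satisfied · (2,4)B 4/6 satisfied · (2,5)B 5/5 satisfied
Row 3: (3,1)A 4/4 satisfied · (3,3)A 3/6 satisfied · (3,4)B 5/7 satisfied · (3,5)B 7/7 satisfied · (3,6)B 4/4 satisfied
Row 4: (4,1)A 3/3 satisfied · (4,2)A 5/5 satisfied · (4,3)A 2/5 satisfied · (4,4)B 5/7 satisfied · (4,5)B 7/7 satisfied · (4,6)B 4/4 satisfied
Row 5: (5,1)A 3/3 satisfied · (5,4)B 6/7 satisfied · (5,5)B 7/7 satisfied
Row 6: (6,1)A 1/2 satisfied · (6,3)B 5/5 satisfied · (6,4)B 7/7 satisfied · (6,5)B 7/7 satisfied · (6,6)B 4/4 satisfied
Row 7: (7,2)B 2/3 satisfied · (7,3)B 4/4 satisfied · (7,4)B 5/5 satisfied · (7,5)B 5/5 satisfied · (7,6)B 3/3 satisfied
All meet the threshold, so the configuration is stable.

Yes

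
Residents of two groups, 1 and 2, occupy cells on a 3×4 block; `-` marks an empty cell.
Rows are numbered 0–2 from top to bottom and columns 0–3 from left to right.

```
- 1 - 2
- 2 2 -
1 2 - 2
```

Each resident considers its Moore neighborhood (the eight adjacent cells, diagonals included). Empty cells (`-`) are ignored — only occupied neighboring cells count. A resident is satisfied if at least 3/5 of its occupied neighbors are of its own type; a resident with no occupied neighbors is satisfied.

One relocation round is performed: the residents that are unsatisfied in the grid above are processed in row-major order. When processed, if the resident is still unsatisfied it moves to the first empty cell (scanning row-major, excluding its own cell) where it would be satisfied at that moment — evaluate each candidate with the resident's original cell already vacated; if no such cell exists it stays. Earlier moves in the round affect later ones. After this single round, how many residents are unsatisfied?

Initially unsatisfied (in order): (0,1), (1,1), (2,0).
  (0,1): no empty cell satisfies it; stays.
  (1,1) → (0,2).
  (2,0) → (0,0).
Resulting grid:
1 1 2 2
- - 2 -
- 2 - 2
Unsatisfied now: (0,1).

1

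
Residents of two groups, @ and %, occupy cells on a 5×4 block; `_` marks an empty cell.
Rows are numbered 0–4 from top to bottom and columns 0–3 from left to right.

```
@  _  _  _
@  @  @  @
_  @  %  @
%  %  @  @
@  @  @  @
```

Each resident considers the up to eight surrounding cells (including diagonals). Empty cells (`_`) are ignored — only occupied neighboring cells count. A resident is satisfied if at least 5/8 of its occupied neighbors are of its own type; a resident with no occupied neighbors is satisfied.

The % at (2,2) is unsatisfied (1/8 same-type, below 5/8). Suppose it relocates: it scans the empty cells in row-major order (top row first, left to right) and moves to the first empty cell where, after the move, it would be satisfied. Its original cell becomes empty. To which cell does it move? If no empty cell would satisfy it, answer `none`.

Vacating (2,2). Empty cells in order:
  (0,1): 0/4 same-type → still unsatisfied.
  (0,2): 0/3 same-type → still unsatisfied.
  (0,3): 0/2 same-type → still unsatisfied.
  (2,0): 2/5 same-type → still unsatisfied.

none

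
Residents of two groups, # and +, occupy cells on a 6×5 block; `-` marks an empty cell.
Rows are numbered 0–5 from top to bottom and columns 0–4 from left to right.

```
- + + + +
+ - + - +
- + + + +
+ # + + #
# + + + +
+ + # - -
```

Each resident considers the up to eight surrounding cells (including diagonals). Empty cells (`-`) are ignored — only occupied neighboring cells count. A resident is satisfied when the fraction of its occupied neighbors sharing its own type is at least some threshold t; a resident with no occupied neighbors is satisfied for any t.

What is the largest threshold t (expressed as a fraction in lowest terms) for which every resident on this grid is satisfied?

(0,1)+ 3/3
(0,2)+ 3/3
(0,3)+ 4/4
(0,4)+ 2/2
(1,0)+ 2/2
(1,2)+ 6/6
(1,4)+ 4/4
(2,1)+ 5/6
(2,2)+ 5/6
(2,3)+ 6/7
(2,4)+ 3/4
(3,0)+ 2/4
(3,1)# 1/7
(3,2)+ 7/8
(3,3)+ 7/8
(3,4)# 0/5
(4,0)# 1/5
(4,1)+ 5/8
(4,2)+ 5/7
(4,3)+ 4/6
(4,4)+ 2/3
(5,0)+ 2/3
(5,1)+ 3/5
(5,2)# 0/4
The smallest same-type fraction is 0/5 at (3,4), which reduces to 0/1. Any threshold above that leaves this resident unsatisfied.

0/1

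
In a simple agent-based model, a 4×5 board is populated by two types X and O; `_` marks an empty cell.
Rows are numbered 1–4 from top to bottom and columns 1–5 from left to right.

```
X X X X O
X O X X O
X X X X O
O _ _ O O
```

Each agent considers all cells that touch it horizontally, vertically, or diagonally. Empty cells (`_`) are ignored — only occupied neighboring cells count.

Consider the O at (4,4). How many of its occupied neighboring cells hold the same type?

Occupied neighbors of (4,4): (3,3)=X, (3,4)=X, (3,5)=O, (4,5)=O.
Same type (O): 2 of 4.

2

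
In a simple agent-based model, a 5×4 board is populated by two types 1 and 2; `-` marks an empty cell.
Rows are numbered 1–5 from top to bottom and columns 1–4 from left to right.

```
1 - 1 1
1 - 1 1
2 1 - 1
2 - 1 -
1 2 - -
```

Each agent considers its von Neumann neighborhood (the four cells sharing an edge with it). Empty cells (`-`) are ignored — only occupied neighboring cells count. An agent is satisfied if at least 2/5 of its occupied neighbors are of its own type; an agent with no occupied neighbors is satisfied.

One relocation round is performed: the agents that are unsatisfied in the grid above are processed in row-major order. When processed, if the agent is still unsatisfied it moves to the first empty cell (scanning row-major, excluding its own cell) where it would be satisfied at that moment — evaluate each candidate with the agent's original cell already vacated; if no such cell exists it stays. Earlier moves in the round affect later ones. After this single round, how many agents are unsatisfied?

Initially unsatisfied (in order): (3,1), (3,2), (5,1), (5,2).
  (3,1) → (4,2).
  (3,2) → (1,2).
  (5,1) → (2,2).
  (5,2): now satisfied by earlier moves; stays.
Resulting grid:
1 1 1 1
1 1 1 1
- - - 1
2 2 1 -
- 2 - -
Unsatisfied now: (4,3).

1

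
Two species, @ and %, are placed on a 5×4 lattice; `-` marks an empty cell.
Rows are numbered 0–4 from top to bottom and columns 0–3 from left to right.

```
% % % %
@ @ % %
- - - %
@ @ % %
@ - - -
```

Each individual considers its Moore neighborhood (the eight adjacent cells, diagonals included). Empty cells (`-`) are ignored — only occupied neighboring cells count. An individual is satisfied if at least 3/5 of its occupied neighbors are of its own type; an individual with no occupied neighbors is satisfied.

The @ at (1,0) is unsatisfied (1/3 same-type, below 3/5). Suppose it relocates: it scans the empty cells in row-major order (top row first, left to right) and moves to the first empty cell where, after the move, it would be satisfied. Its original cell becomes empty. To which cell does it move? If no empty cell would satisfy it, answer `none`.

(2,0)

Vacating (1,0). Empty cells in order:
  (2,0): 3/3 same-type → satisfied — stop here.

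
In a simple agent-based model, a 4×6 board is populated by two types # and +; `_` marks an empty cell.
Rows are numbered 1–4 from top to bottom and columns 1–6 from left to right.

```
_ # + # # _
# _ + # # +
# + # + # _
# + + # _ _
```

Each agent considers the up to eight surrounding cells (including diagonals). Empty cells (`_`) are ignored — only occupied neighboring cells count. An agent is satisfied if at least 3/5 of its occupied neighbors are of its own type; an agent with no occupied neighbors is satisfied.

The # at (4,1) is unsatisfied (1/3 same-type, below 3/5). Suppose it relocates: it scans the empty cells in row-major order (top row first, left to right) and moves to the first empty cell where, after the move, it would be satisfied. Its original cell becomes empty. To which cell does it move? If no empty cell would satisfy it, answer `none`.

Vacating (4,1). Empty cells in order:
  (1,1): 2/2 same-type → satisfied — stop here.

(1,1)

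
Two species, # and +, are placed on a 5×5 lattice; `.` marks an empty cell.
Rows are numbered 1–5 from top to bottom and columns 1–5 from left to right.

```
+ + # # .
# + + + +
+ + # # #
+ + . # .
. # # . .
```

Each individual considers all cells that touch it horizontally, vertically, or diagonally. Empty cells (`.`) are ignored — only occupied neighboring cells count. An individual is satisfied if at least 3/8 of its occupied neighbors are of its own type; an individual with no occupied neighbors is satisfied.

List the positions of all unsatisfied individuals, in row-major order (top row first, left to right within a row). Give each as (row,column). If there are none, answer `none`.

(1,3), (1,4), (2,1), (2,4), (2,5), (3,3), (5,2)

Row 1: (1,1)+ 2/3 ok · (1,2)+ 3/5 ok · (1,3)# 1/5 unhappy · (1,4)# 1/4 unhappy
Row 2: (2,1)# 0/5 unhappy · (2,2)+ 5/8 ok · (2,3)+ 4/8 ok · (2,4)+ 2/7 unhappy · (2,5)+ 1/4 unhappy
Row 3: (3,1)+ 4/5 ok · (3,2)+ 5/7 ok · (3,3)# 2/7 unhappy · (3,4)# 3/6 ok · (3,5)# 2/4 ok
Row 4: (4,1)+ 3/4 ok · (4,2)+ 3/6 ok · (4,4)# 4/4 ok
Row 5: (5,2)# 1/3 unhappy · (5,3)# 2/3 ok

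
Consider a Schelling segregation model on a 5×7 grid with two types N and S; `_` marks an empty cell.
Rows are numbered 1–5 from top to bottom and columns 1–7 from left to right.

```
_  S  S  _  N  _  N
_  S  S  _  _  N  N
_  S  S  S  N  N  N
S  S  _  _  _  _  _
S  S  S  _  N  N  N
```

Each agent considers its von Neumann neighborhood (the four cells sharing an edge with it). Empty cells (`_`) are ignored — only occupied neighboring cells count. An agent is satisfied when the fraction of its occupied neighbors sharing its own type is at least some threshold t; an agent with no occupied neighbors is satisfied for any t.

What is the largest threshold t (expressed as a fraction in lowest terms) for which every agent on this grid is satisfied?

Row 1: (1,2)S 2/2 · (1,3)S 2/2 · (1,5)N — no occupied neighbors · (1,7)N 1/1
Row 2: (2,2)S 3/3 · (2,3)S 3/3 · (2,6)N 2/2 · (2,7)N 3/3
Row 3: (3,2)S 3/3 · (3,3)S 3/3 · (3,4)S 1/2 · (3,5)N 1/2 · (3,6)N 3/3 · (3,7)N 2/2
Row 4: (4,1)S 2/2 · (4,2)S 3/3
Row 5: (5,1)S 2/2 · (5,2)S 3/3 · (5,3)S 1/1 · (5,5)N 1/1 · (5,6)N 2/2 · (5,7)N 1/1
The smallest same-type fraction is 1/2 at (3,4), which reduces to 1/2. Any threshold above that leaves this agent unsatisfied.

1/2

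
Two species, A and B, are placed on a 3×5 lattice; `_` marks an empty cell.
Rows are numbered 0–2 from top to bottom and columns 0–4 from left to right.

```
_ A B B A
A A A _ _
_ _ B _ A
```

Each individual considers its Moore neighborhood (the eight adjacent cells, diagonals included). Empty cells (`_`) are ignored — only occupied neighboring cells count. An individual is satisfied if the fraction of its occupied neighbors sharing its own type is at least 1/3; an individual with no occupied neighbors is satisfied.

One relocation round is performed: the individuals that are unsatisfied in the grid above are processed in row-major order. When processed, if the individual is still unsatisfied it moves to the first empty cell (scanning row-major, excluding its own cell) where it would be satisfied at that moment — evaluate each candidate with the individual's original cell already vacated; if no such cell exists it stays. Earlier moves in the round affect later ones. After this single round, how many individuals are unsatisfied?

Initially unsatisfied (in order): (0,2), (0,4), (2,2).
  (0,2) → (1,3).
  (0,4) → (0,0).
  (2,2): now satisfied by earlier moves; stays.
Resulting grid:
A A _ B _
A A A B _
_ _ B _ A
Unsatisfied now: (2,4).

1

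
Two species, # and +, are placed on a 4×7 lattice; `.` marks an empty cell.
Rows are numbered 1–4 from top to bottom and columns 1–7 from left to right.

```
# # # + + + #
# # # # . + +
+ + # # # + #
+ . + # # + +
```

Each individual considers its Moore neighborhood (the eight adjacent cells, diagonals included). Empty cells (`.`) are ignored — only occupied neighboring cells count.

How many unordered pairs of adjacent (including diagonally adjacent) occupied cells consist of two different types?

26

Scan each occupied cell's neighbors to the right and below (and the two forward diagonals) so each pair is counted once.
Row 1: #(1,1)–#(1,2)= #(1,1)–#(2,1)= #(1,1)–#(2,2)= #(1,2)–#(1,3)= #(1,2)–#(2,2)= #(1,2)–#(2,3)= #(1,2)–#(2,1)= #(1,3)–+(1,4)≠ #(1,3)–#(2,3)= #(1,3)–#(2,4)= #(1,3)–#(2,2)= +(1,4)–+(1,5)= +(1,4)–#(2,4)≠ +(1,4)–#(2,3)≠ +(1,5)–+(1,6)= +(1,5)–+(2,6)= +(1,5)–#(2,4)≠ +(1,6)–#(1,7)≠ +(1,6)–+(2,6)= +(1,6)–+(2,7)= #(1,7)–+(2,7)≠ #(1,7)–+(2,6)≠  → 7/22 unlike.
Row 2: #(2,1)–#(2,2)= #(2,1)–+(3,1)≠ #(2,1)–+(3,2)≠ #(2,2)–#(2,3)= #(2,2)–+(3,2)≠ #(2,2)–#(3,3)= #(2,2)–+(3,1)≠ #(2,3)–#(2,4)= #(2,3)–#(3,3)= #(2,3)–#(3,4)= #(2,3)–+(3,2)≠ #(2,4)–#(3,4)= #(2,4)–#(3,5)= #(2,4)–#(3,3)= +(2,6)–+(2,7)= +(2,6)–+(3,6)= +(2,6)–#(3,7)≠ +(2,6)–#(3,5)≠ +(2,7)–#(3,7)≠ +(2,7)–+(3,6)=  → 8/20 unlike.
Row 3: +(3,1)–+(3,2)= +(3,1)–+(4,1)= +(3,2)–#(3,3)≠ +(3,2)–+(4,3)= +(3,2)–+(4,1)= #(3,3)–#(3,4)= #(3,3)–+(4,3)≠ #(3,3)–#(4,4)= #(3,4)–#(3,5)= #(3,4)–#(4,4)= #(3,4)–#(4,5)= #(3,4)–+(4,3)≠ #(3,5)–+(3,6)≠ #(3,5)–#(4,5)= #(3,5)–+(4,6)≠ #(3,5)–#(4,4)= +(3,6)–#(3,7)≠ +(3,6)–+(4,6)= +(3,6)–+(4,7)= +(3,6)–#(4,5)≠ #(3,7)–+(4,7)≠ #(3,7)–+(4,6)≠  → 9/22 unlike.
Row 4: +(4,3)–#(4,4)≠ #(4,4)–#(4,5)= #(4,5)–+(4,6)≠ +(4,6)–+(4,7)=  → 2/4 unlike.
Total adjacent occupied pairs: 68; unlike-type pairs: 26.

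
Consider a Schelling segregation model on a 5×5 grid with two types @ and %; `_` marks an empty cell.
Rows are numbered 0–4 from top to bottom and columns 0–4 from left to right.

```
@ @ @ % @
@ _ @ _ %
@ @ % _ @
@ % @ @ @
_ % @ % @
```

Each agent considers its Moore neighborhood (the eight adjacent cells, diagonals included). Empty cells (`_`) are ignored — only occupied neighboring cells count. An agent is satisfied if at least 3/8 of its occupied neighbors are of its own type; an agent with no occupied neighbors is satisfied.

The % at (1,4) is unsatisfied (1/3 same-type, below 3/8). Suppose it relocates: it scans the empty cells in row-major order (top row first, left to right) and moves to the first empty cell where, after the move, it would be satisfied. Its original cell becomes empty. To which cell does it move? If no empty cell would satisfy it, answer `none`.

(4,0)

Vacating (1,4). Empty cells in order:
  (1,1): 1/8 same-type → still unsatisfied.
  (1,3): 2/6 same-type → still unsatisfied.
  (2,3): 1/6 same-type → still unsatisfied.
  (4,0): 2/3 same-type → satisfied — stop here.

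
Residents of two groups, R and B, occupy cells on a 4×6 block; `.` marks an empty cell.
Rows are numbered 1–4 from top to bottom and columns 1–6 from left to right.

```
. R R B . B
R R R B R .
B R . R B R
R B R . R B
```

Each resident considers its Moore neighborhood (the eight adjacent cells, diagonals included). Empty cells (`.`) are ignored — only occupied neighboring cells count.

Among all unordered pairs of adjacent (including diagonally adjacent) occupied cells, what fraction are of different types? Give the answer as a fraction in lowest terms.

Scan each occupied cell's neighbors to the right and below (and the two forward diagonals) so each pair is counted once.
Row 1: R(1,2)–R(1,3)= R(1,2)–R(2,2)= R(1,2)–R(2,3)= R(1,2)–R(2,1)= R(1,3)–B(1,4)≠ R(1,3)–R(2,3)= R(1,3)–B(2,4)≠ R(1,3)–R(2,2)= B(1,4)–B(2,4)= B(1,4)–R(2,5)≠ B(1,4)–R(2,3)≠ B(1,6)–R(2,5)≠  → 5/12 unlike.
Row 2: R(2,1)–R(2,2)= R(2,1)–B(3,1)≠ R(2,1)–R(3,2)= R(2,2)–R(2,3)= R(2,2)–R(3,2)= R(2,2)–B(3,1)≠ R(2,3)–B(2,4)≠ R(2,3)–R(3,4)= R(2,3)–R(3,2)= B(2,4)–R(2,5)≠ B(2,4)–R(3,4)≠ B(2,4)–B(3,5)= R(2,5)–B(3,5)≠ R(2,5)–R(3,6)= R(2,5)–R(3,4)=  → 6/15 unlike.
Row 3: B(3,1)–R(3,2)≠ B(3,1)–R(4,1)≠ B(3,1)–B(4,2)= R(3,2)–B(4,2)≠ R(3,2)–R(4,3)= R(3,2)–R(4,1)= R(3,4)–B(3,5)≠ R(3,4)–R(4,5)= R(3,4)–R(4,3)= B(3,5)–R(3,6)≠ B(3,5)–R(4,5)≠ B(3,5)–B(4,6)= R(3,6)–B(4,6)≠ R(3,6)–R(4,5)=  → 7/14 unlike.
Row 4: R(4,1)–B(4,2)≠ B(4,2)–R(4,3)≠ R(4,5)–B(4,6)≠  → 3/3 unlike.
Total adjacent occupied pairs: 44; unlike-type pairs: 21.
21/44 is already in lowest terms.

21/44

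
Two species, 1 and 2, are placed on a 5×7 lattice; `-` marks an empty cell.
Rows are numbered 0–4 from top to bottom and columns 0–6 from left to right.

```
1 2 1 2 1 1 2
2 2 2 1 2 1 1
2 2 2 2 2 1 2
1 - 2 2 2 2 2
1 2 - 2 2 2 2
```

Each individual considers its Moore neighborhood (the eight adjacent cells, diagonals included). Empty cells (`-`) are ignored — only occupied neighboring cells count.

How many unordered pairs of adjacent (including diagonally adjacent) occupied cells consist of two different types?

Scan each occupied cell's neighbors to the right and below (and the two forward diagonals) so each pair is counted once.
From row 0: 14 unlike of 25 pairs (running 14/25).
From row 1: 10 unlike of 25 pairs (running 24/50).
From row 2: 7 unlike of 22 pairs (running 31/72).
From row 3: 1 unlike of 18 pairs (running 32/90).
From row 4: 1 unlike of 4 pairs (running 33/94).
Total adjacent occupied pairs: 94; unlike-type pairs: 33.

33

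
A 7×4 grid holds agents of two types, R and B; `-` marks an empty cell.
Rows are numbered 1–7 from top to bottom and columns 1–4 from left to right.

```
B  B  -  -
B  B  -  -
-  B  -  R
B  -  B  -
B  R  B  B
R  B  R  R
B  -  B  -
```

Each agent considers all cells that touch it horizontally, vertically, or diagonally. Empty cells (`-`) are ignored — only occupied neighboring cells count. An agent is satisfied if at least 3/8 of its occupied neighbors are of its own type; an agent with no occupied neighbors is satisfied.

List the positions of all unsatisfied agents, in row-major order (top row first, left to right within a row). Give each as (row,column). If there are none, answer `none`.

(1,1)B 3/3 ✓
(1,2)B 3/3 ✓
(2,1)B 4/4 ✓
(2,2)B 4/4 ✓
(3,2)B 4/4 ✓
(3,4)R 0/1 ✗
(4,1)B 2/3 ✓
(4,3)B 3/5 ✓
(5,1)B 2/4 ✓
(5,2)R 2/7 ✗
(5,3)B 3/6 ✓
(5,4)B 2/4 ✓
(6,1)R 1/4 ✗
(6,2)B 4/7 ✓
(6,3)R 2/6 ✗
(6,4)R 1/4 ✗
(7,1)B 1/2 ✓
(7,3)B 1/3 ✗

(3,4), (5,2), (6,1), (6,3), (6,4), (7,3)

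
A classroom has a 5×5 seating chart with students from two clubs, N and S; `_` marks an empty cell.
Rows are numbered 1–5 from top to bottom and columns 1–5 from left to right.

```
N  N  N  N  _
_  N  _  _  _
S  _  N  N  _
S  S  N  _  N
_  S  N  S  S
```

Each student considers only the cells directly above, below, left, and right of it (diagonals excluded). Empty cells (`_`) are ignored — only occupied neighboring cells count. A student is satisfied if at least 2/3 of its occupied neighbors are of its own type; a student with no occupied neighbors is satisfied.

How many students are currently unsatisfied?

Row 1: (1,1)N 1/1 ok · (1,2)N 3/3 ok · (1,3)N 2/2 ok · (1,4)N 1/1 ok
Row 2: (2,2)N 1/1 ok
Row 3: (3,1)S 1/1 ok · (3,3)N 2/2 ok · (3,4)N 1/1 ok
Row 4: (4,1)S 2/2 ok · (4,2)S 2/3 ok · (4,3)N 2/3 ok · (4,5)N 0/1 unhappy
Row 5: (5,2)S 1/2 unhappy · (5,3)N 1/3 unhappy · (5,4)S 1/2 unhappy · (5,5)S 1/2 unhappy
Unsatisfied: (4,5), (5,2), (5,3), (5,4), (5,5) — 5 in total.

5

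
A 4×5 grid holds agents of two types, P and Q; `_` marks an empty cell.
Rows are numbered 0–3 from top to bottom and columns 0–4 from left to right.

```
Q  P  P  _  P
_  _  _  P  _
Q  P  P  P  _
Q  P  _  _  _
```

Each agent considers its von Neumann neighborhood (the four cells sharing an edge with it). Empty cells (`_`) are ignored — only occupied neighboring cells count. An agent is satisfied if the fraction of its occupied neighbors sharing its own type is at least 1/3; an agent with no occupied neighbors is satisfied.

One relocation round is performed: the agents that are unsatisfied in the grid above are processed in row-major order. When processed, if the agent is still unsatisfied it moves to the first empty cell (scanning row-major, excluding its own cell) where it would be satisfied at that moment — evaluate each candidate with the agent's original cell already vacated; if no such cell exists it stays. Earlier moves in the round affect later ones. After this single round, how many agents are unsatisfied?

Initially unsatisfied (in order): (0,0).
  (0,0) → (1,0).
Resulting grid:
_ P P _ P
Q _ _ P _
Q P P P _
Q P _ _ _
All satisfied now.

0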